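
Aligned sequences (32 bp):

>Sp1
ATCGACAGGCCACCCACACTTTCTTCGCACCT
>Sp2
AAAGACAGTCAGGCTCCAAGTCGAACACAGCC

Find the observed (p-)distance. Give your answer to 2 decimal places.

The sequences differ at 17 of 32 positions.
p = 17/32 = 0.53125 ≈ 0.53 (to 2 d.p.).

0.53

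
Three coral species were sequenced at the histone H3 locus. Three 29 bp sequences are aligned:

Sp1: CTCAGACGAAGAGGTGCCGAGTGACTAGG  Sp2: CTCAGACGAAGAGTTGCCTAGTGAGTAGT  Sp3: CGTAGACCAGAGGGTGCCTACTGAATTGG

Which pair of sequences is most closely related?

Sp1 and Sp2

Sp1–Sp2: 4/29 differ, p = 0.138, d = 0.152.
Sp1–Sp3: 10/29 differ, p = 0.345, d = 0.462.
Sp2–Sp3: 11/29 differ, p = 0.379, d = 0.529.
The smallest distance is between Sp1 and Sp2.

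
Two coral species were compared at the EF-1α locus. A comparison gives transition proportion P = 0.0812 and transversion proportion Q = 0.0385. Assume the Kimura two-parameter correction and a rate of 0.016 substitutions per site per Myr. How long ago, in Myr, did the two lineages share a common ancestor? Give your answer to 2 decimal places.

Under the Kimura two-parameter model, d = −½ ln(1 − 2P − Q) − ¼ ln(1 − 2Q).
1 − 2P − Q = 0.7991, giving −½ ln(0.7991) = 0.112135.
1 − 2Q = 0.923, giving −¼ ln(0.923) = 0.020032.
d = 0.112135 + 0.020032 = 0.132167.
Under a molecular clock d = 2μt, so t = d/(2μ) = 0.132167 / (2 × 0.016) = 4.13 Myr.

4.13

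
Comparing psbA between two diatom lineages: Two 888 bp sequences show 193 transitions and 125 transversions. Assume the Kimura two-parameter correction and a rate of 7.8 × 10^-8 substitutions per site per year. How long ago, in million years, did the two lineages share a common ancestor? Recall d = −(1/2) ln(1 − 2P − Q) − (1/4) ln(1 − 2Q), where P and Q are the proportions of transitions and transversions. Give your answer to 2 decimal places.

P = 193/888 ≈ 0.217342 and Q = 125/888 ≈ 0.140766.
Under the Kimura two-parameter model, d = −½ ln(1 − 2P − Q) − ¼ ln(1 − 2Q).
1 − 2P − Q = 0.42455, giving −½ ln(0.42455) = 0.428363.
1 − 2Q = 0.718468, giving −¼ ln(0.718468) = 0.082659.
d = 0.428363 + 0.082659 = 0.511022.
Under a molecular clock d = 2μt, so t = d/(2μ) = 0.511022 / (2 × 7.8 × 10^-8) = 3.28 million years.

3.28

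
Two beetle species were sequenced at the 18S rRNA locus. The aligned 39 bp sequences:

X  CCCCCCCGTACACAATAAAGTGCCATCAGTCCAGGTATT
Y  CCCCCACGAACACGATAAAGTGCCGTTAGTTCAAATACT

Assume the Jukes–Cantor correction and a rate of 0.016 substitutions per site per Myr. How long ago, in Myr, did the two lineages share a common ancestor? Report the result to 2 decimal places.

The sequences differ at 9 of 39 sites (6, 9, 14, 25, 27, 31, 34, 35, 38), so p = 9/39 ≈ 0.230769.
d = −(3/4) ln(1 − 4p/3) = −0.75 ln(1 − 0.307692) = −0.75 ln(0.692308)
  = −0.75 × (-0.367724) = 0.275793 substitutions/site.
Under a molecular clock d = 2μt, so t = d/(2μ) = 0.275793 / (2 × 0.016) = 8.62 Myr.

8.62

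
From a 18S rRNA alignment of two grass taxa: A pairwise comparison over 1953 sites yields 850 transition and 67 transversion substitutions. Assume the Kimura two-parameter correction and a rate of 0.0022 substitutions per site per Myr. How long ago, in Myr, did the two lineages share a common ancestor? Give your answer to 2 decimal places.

271.24

P = 850/1953 ≈ 0.435228 and Q = 67/1953 ≈ 0.034306.
Under the Kimura two-parameter model, d = −½ ln(1 − 2P − Q) − ¼ ln(1 − 2Q).
1 − 2P − Q = 0.095238, giving −½ ln(0.095238) = 1.175688.
1 − 2Q = 0.931388, giving −¼ ln(0.931388) = 0.017770.
d = 1.175688 + 0.017770 = 1.193458.
Under a molecular clock d = 2μt, so t = d/(2μ) = 1.193458 / (2 × 0.0022) = 271.24 Myr.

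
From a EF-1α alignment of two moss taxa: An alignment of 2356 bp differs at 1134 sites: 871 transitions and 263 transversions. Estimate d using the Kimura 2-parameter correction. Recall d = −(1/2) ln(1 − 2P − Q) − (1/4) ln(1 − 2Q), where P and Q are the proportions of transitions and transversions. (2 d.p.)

P = 871/2356 ≈ 0.369694 and Q = 263/2356 ≈ 0.11163.
Under the Kimura two-parameter model, d = −½ ln(1 − 2P − Q) − ¼ ln(1 − 2Q).
1 − 2P − Q = 0.148982, giving −½ ln(0.148982) = 0.951965.
1 − 2Q = 0.77674, giving −¼ ln(0.77674) = 0.063162.
d = 0.951965 + 0.063162 = 1.015127.

1.02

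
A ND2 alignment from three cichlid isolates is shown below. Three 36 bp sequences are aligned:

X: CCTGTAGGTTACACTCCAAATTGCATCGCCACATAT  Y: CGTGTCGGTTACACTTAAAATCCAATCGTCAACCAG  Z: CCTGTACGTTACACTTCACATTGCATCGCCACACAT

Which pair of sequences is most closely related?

X and Z

X–Y: 12/36 differ, p = 0.333, d = 0.441.
X–Z: 4/36 differ, p = 0.111, d = 0.120.
Y–Z: 12/36 differ, p = 0.333, d = 0.441.
The smallest distance is between X and Z.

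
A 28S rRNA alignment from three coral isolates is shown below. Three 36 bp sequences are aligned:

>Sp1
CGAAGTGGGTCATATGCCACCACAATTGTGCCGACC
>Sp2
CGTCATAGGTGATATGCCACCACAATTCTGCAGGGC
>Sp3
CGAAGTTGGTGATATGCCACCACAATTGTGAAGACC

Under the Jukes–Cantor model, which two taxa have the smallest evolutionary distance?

Sp1 and Sp3

Sp1–Sp2: 9/36 differ, p = 0.250, d = 0.304.
Sp1–Sp3: 4/36 differ, p = 0.111, d = 0.120.
Sp2–Sp3: 8/36 differ, p = 0.222, d = 0.264.
The smallest distance is between Sp1 and Sp3.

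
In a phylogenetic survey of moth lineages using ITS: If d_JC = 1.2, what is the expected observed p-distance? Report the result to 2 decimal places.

p = (3/4)(1 − e^(−4d/3)) = 0.75 × (1 − e^(-1.6)) = 0.75 × (1 − 0.201897) = 0.598577.

0.60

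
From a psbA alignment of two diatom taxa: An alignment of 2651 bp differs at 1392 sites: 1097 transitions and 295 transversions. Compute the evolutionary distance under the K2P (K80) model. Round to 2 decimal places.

1.46

P = 1097/2651 ≈ 0.413806 and Q = 295/2651 ≈ 0.111279.
Under the Kimura two-parameter model, d = −½ ln(1 − 2P − Q) − ¼ ln(1 − 2Q).
1 − 2P − Q = 0.061109, giving −½ ln(0.061109) = 1.397548.
1 − 2Q = 0.777442, giving −¼ ln(0.777442) = 0.062937.
d = 1.397548 + 0.062937 = 1.460485.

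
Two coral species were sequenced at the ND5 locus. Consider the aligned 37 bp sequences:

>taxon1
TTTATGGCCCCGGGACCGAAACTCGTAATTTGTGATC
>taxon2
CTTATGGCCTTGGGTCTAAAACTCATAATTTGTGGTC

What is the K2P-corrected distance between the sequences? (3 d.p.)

Of 37 sites, 7 differences are transitions and 1 are transversions, so P = 7/37 ≈ 0.189189 and Q = 1/37 ≈ 0.027027.
Under the Kimura two-parameter model, d = −½ ln(1 − 2P − Q) − ¼ ln(1 − 2Q).
1 − 2P − Q = 0.594595, giving −½ ln(0.594595) = 0.259937.
1 − 2Q = 0.945946, giving −¼ ln(0.945946) = 0.013892.
d = 0.259937 + 0.013892 = 0.273829.

0.274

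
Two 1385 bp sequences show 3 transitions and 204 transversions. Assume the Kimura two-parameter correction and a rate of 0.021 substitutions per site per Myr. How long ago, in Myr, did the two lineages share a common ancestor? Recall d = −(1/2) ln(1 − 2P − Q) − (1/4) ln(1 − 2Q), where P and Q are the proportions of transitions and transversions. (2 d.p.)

P = 3/1385 ≈ 0.002166 and Q = 204/1385 ≈ 0.147292.
Under the Kimura two-parameter model, d = −½ ln(1 − 2P − Q) − ¼ ln(1 − 2Q).
1 − 2P − Q = 0.848376, giving −½ ln(0.848376) = 0.082216.
1 − 2Q = 0.705416, giving −¼ ln(0.705416) = 0.087242.
d = 0.082216 + 0.087242 = 0.169458.
Under a molecular clock d = 2μt, so t = d/(2μ) = 0.169458 / (2 × 0.021) = 4.03 Myr.

4.03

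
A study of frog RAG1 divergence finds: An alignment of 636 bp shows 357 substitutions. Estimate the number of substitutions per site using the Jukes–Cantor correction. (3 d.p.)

p = 357/636 ≈ 0.561321.
d = −(3/4) ln(1 − 4p/3) = −0.75 ln(1 − 0.748428) = −0.75 ln(0.251572)
  = −0.75 × (-1.380026) = 1.035020 substitutions/site.

1.035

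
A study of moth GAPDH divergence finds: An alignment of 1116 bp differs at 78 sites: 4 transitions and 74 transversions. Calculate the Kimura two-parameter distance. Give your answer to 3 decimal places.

P = 4/1116 ≈ 0.003584 and Q = 74/1116 ≈ 0.066308.
Under the Kimura two-parameter model, d = −½ ln(1 − 2P − Q) − ¼ ln(1 − 2Q).
1 − 2P − Q = 0.926524, giving −½ ln(0.926524) = 0.038158.
1 − 2Q = 0.867384, giving −¼ ln(0.867384) = 0.035568.
d = 0.038158 + 0.035568 = 0.073726.

0.074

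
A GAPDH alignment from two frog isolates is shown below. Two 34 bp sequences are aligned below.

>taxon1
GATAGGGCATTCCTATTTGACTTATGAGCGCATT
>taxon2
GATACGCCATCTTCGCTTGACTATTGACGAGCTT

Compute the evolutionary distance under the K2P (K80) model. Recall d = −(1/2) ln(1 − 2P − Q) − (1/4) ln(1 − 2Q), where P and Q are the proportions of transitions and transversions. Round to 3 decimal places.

0.680

Of 34 sites, 7 differences are transitions and 8 are transversions, so P = 7/34 ≈ 0.205882 and Q = 8/34 ≈ 0.235294.
Under the Kimura two-parameter model, d = −½ ln(1 − 2P − Q) − ¼ ln(1 − 2Q).
1 − 2P − Q = 0.352942, giving −½ ln(0.352942) = 0.520726.
1 − 2Q = 0.529412, giving −¼ ln(0.529412) = 0.158997.
d = 0.520726 + 0.158997 = 0.679723.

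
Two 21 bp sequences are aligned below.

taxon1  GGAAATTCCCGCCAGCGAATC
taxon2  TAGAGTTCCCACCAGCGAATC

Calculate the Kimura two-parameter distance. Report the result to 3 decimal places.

Of 21 sites, 4 differences are transitions and 1 are transversions, so P = 4/21 ≈ 0.190476 and Q = 1/21 ≈ 0.047619.
Under the Kimura two-parameter model, d = −½ ln(1 − 2P − Q) − ¼ ln(1 − 2Q).
1 − 2P − Q = 0.571429, giving −½ ln(0.571429) = 0.279808.
1 − 2Q = 0.904762, giving −¼ ln(0.904762) = 0.025021.
d = 0.279808 + 0.025021 = 0.304829.

0.305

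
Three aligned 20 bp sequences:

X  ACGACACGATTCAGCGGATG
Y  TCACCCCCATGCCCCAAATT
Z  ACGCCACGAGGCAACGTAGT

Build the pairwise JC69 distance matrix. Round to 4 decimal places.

d(X,Y) = 0.9913, d(X,Z) = 0.4715, d(Y,Z) = 0.8240

X–Y: 11/20 sites differ → p = 0.55, d = −0.75 ln(1 − 0.733333) = 0.991316 ≈ 0.9913.
X–Z: 7/20 sites differ → p = 0.35, d = −0.75 ln(1 − 0.466667) = 0.471457 ≈ 0.4715.
Y–Z: 10/20 sites differ → p = 0.5, d = −0.75 ln(1 − 0.666667) = 0.823960 ≈ 0.8240.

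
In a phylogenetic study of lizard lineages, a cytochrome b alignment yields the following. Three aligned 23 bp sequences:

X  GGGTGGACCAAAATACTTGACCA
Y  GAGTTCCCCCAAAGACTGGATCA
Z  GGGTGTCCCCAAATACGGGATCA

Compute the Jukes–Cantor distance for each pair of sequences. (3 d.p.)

X–Y: 8/23 sites differ → p ≈ 0.347826, d = −0.75 ln(1 − 0.463768) = 0.467391 ≈ 0.467.
X–Z: 6/23 sites differ → p ≈ 0.26087, d = −0.75 ln(1 − 0.347827) = 0.320584 ≈ 0.321.
Y–Z: 5/23 sites differ → p ≈ 0.217391, d = −0.75 ln(1 − 0.289855) = 0.256715 ≈ 0.257.

d(X,Y) = 0.467, d(X,Z) = 0.321, d(Y,Z) = 0.257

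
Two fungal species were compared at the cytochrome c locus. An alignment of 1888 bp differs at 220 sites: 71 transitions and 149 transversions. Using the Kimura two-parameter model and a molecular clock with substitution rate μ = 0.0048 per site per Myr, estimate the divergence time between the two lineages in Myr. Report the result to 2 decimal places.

P = 71/1888 ≈ 0.037606 and Q = 149/1888 ≈ 0.078919.
Under the Kimura two-parameter model, d = −½ ln(1 − 2P − Q) − ¼ ln(1 − 2Q).
1 − 2P − Q = 0.845869, giving −½ ln(0.845869) = 0.083695.
1 − 2Q = 0.842162, giving −¼ ln(0.842162) = 0.042946.
d = 0.083695 + 0.042946 = 0.126641.
Under a molecular clock d = 2μt, so t = d/(2μ) = 0.126641 / (2 × 0.0048) = 13.19 Myr.

13.19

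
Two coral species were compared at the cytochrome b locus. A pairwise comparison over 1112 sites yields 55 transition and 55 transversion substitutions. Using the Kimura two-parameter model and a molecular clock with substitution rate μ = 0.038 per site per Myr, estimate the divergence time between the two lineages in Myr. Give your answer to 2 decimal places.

P = 55/1112 ≈ 0.04946 and Q = 55/1112 ≈ 0.04946.
Under the Kimura two-parameter model, d = −½ ln(1 − 2P − Q) − ¼ ln(1 − 2Q).
1 − 2P − Q = 0.85162, giving −½ ln(0.85162) = 0.080307.
1 − 2Q = 0.90108, giving −¼ ln(0.90108) = 0.026040.
d = 0.080307 + 0.026040 = 0.106347.
Under a molecular clock d = 2μt, so t = d/(2μ) = 0.106347 / (2 × 0.038) = 1.40 Myr.

1.40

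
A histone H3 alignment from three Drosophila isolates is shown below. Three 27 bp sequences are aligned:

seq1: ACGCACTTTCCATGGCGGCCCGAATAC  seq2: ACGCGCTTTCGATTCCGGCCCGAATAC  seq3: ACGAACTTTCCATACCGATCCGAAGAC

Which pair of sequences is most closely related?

seq1–seq2: 4/27 differ, p = 0.148, d = 0.165.
seq1–seq3: 6/27 differ, p = 0.222, d = 0.264.
seq2–seq3: 7/27 differ, p = 0.259, d = 0.318.
The smallest distance is between seq1 and seq2.

seq1 and seq2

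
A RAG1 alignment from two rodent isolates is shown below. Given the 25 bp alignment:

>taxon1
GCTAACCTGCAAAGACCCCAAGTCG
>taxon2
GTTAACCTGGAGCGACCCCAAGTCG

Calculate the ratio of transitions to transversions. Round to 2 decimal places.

1.00

Transitions are A↔G and C↔T; transversions are all other mismatches.
Transitions: 2. Transversions: 2.
R = 2/2 = 1.00.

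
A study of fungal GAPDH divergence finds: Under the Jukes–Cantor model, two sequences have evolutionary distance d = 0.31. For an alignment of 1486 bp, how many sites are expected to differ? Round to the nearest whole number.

377

Invert JC69: p = (3/4)(1 − e^(−4d/3)) = 0.75 × (1 − e^(-0.413333)) = 0.75 × (1 − 0.661442) = 0.253919.
Expected differing sites = pL ≈ 0.253919 × 1486 = 377.323634 ≈ 377.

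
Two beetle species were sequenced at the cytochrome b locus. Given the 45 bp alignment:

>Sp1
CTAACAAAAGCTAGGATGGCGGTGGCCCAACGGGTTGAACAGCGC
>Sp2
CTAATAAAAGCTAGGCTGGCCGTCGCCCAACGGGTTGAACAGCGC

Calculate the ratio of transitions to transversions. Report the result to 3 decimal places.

Transitions are A↔G and C↔T; transversions are all other mismatches.
Transitions: 1. Transversions: 3.
R = 1/3 = 0.333333… ≈ 0.333 (to 3 d.p.).

0.333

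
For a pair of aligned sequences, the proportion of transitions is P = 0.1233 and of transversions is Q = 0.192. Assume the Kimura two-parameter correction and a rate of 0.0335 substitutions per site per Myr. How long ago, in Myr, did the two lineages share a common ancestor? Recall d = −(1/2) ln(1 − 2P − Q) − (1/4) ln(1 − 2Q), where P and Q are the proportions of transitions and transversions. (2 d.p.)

6.12

Under the Kimura two-parameter model, d = −½ ln(1 − 2P − Q) − ¼ ln(1 − 2Q).
1 − 2P − Q = 0.5614, giving −½ ln(0.5614) = 0.288661.
1 − 2Q = 0.616, giving −¼ ln(0.616) = 0.121127.
d = 0.288661 + 0.121127 = 0.409788.
Under a molecular clock d = 2μt, so t = d/(2μ) = 0.409788 / (2 × 0.0335) = 6.12 Myr.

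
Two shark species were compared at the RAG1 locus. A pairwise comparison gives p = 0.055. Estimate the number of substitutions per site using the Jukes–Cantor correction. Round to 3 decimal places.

0.057

d = −(3/4) ln(1 − 4p/3) = −0.75 ln(1 − 0.073333) = −0.75 ln(0.926667)
  = −0.75 × (-0.076161) = 0.057121 substitutions/site.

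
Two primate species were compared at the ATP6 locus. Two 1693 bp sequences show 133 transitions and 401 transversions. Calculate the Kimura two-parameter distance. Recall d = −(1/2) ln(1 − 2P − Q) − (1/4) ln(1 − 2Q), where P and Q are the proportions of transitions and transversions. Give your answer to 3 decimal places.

0.411

P = 133/1693 ≈ 0.078559 and Q = 401/1693 ≈ 0.236858.
Under the Kimura two-parameter model, d = −½ ln(1 − 2P − Q) − ¼ ln(1 − 2Q).
1 − 2P − Q = 0.606024, giving −½ ln(0.606024) = 0.250418.
1 − 2Q = 0.526284, giving −¼ ln(0.526284) = 0.160479.
d = 0.250418 + 0.160479 = 0.410897.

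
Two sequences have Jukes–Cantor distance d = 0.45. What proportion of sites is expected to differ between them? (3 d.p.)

0.338

p = (3/4)(1 − e^(−4d/3)) = 0.75 × (1 − e^(-0.6)) = 0.75 × (1 − 0.548812) = 0.338391.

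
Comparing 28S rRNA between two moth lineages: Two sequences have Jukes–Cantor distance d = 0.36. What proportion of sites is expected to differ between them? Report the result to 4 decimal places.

0.2859

p = (3/4)(1 − e^(−4d/3)) = 0.75 × (1 − e^(-0.48)) = 0.75 × (1 − 0.618783) = 0.285913.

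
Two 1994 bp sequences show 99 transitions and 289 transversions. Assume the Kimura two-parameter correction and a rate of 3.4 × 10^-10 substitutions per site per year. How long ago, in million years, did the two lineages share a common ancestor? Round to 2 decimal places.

P = 99/1994 ≈ 0.049649 and Q = 289/1994 ≈ 0.144935.
Under the Kimura two-parameter model, d = −½ ln(1 − 2P − Q) − ¼ ln(1 − 2Q).
1 − 2P − Q = 0.755767, giving −½ ln(0.755767) = 0.140011.
1 − 2Q = 0.71013, giving −¼ ln(0.71013) = 0.085577.
d = 0.140011 + 0.085577 = 0.225588.
Under a molecular clock d = 2μt, so t = d/(2μ) = 0.225588 / (2 × 3.4 × 10^-10) = 331.75 million years.

331.75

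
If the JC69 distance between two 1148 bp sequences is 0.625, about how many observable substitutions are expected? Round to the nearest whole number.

Invert JC69: p = (3/4)(1 − e^(−4d/3)) = 0.75 × (1 − e^(-0.833333)) = 0.75 × (1 − 0.434598) = 0.424052.
Expected differing sites = pL ≈ 0.424052 × 1148 = 486.811696 ≈ 487.

487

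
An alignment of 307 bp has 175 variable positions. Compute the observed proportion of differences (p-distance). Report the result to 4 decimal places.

0.5700

p = 175/307 = 0.570032… ≈ 0.5700 (to 4 d.p.).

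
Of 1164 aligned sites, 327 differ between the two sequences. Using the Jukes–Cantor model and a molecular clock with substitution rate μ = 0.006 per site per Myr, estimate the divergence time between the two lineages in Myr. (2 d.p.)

p = 327/1164 ≈ 0.280928.
d = −(3/4) ln(1 − 4p/3) = −0.75 ln(1 − 0.374571) = −0.75 ln(0.625429)
  = −0.75 × (-0.469317) = 0.351988 substitutions/site.
Under a molecular clock d = 2μt, so t = d/(2μ) = 0.351988 / (2 × 0.006) = 29.33 Myr.

29.33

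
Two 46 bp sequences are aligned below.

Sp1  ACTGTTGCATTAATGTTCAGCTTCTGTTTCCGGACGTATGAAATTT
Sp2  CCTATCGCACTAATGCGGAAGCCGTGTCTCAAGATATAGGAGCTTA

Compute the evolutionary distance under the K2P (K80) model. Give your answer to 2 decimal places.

0.76

Of 46 sites, 12 differences are transitions and 9 are transversions, so P = 12/46 ≈ 0.26087 and Q = 9/46 ≈ 0.195652.
Under the Kimura two-parameter model, d = −½ ln(1 − 2P − Q) − ¼ ln(1 − 2Q).
1 − 2P − Q = 0.282608, giving −½ ln(0.282608) = 0.631847.
1 − 2Q = 0.608696, giving −¼ ln(0.608696) = 0.124109.
d = 0.631847 + 0.124109 = 0.755956.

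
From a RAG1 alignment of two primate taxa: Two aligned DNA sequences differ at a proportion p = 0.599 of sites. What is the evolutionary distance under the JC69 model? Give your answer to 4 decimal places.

d = −(3/4) ln(1 − 4p/3) = −0.75 ln(1 − 0.798667) = −0.75 ln(0.201333)
  = −0.75 × (-1.602795) = 1.202096 substitutions/site.

1.2021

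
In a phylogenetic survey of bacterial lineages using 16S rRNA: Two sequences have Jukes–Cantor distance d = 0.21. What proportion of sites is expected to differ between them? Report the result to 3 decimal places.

p = (3/4)(1 − e^(−4d/3)) = 0.75 × (1 − e^(-0.28)) = 0.75 × (1 − 0.755784) = 0.183162.

0.183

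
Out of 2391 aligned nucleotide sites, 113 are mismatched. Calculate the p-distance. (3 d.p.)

0.047

p = 113/2391 = 0.047260… ≈ 0.047 (to 3 d.p.).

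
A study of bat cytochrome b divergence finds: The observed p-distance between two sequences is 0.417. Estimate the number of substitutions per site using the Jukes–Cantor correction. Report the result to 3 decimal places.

d = −(3/4) ln(1 − 4p/3) = −0.75 ln(1 − 0.556) = −0.75 ln(0.444)
  = −0.75 × (-0.811931) = 0.608948 substitutions/site.

0.609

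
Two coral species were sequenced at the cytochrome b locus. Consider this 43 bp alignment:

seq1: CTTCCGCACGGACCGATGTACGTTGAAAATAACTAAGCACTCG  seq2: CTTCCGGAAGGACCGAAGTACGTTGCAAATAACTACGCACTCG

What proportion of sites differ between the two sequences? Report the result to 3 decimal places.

The sequences differ at 5 of 43 positions (sites 7, 9, 17, 26, 36).
p = 5/43 = 0.116279… ≈ 0.116 (to 3 d.p.).

0.116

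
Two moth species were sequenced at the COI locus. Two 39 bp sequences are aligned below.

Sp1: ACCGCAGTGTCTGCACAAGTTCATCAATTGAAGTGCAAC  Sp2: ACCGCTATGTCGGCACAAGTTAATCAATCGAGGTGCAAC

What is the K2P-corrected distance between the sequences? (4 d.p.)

0.1729

Of 39 sites, 3 differences are transitions and 3 are transversions, so P = 3/39 ≈ 0.076923 and Q = 3/39 ≈ 0.076923.
Under the Kimura two-parameter model, d = −½ ln(1 − 2P − Q) − ¼ ln(1 − 2Q).
1 − 2P − Q = 0.769231, giving −½ ln(0.769231) = 0.131182.
1 − 2Q = 0.846154, giving −¼ ln(0.846154) = 0.041763.
d = 0.131182 + 0.041763 = 0.172945.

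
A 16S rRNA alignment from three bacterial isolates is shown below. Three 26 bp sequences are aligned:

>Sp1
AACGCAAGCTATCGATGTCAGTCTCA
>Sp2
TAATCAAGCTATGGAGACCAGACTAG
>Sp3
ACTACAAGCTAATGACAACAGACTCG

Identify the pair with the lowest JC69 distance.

Sp1–Sp2: 10/26 differ, p = 0.385, d = 0.539.
Sp1–Sp3: 10/26 differ, p = 0.385, d = 0.539.
Sp2–Sp3: 9/26 differ, p = 0.346, d = 0.464.
The smallest distance is between Sp2 and Sp3.

Sp2 and Sp3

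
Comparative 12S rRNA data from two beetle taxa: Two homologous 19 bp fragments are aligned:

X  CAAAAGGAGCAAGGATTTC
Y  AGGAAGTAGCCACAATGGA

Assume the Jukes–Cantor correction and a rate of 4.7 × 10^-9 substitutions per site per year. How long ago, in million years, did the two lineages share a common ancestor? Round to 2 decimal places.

96.53

The sequences differ at 10 of 19 sites (1, 2, 3, 7, 11, 13, 14, 17, 18, 19), so p = 10/19 ≈ 0.526316.
d = −(3/4) ln(1 − 4p/3) = −0.75 ln(1 − 0.701755) = −0.75 ln(0.298245)
  = −0.75 × (-1.209840) = 0.907380 substitutions/site.
Under a molecular clock d = 2μt, so t = d/(2μ) = 0.907380 / (2 × 4.7 × 10^-9) = 96.53 million years.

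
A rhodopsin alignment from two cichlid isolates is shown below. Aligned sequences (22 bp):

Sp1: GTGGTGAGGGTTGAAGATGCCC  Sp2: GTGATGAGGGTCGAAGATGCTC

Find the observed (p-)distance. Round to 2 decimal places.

0.14

The sequences differ at 3 of 22 positions (sites 4, 12, 21).
p = 3/22 = 0.136363… ≈ 0.14 (to 2 d.p.).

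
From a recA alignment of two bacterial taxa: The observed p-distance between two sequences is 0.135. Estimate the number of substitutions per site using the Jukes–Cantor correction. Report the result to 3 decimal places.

d = −(3/4) ln(1 − 4p/3) = −0.75 ln(1 − 0.18) = −0.75 ln(0.82)
  = −0.75 × (-0.198451) = 0.148838 substitutions/site.

0.149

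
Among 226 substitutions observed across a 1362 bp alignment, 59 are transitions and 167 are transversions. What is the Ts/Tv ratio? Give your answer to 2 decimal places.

R = 59/167 = 0.353293… ≈ 0.35 (to 2 d.p.).

0.35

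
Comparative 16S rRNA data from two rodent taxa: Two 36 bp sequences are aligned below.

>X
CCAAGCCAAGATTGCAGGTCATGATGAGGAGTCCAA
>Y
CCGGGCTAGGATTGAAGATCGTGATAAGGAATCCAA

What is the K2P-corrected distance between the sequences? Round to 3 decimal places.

Of 36 sites, 8 differences are transitions and 1 are transversions, so P = 8/36 ≈ 0.222222 and Q = 1/36 ≈ 0.027778.
Under the Kimura two-parameter model, d = −½ ln(1 − 2P − Q) − ¼ ln(1 − 2Q).
1 − 2P − Q = 0.527778, giving −½ ln(0.527778) = 0.319540.
1 − 2Q = 0.944444, giving −¼ ln(0.944444) = 0.014290.
d = 0.319540 + 0.014290 = 0.333830.

0.334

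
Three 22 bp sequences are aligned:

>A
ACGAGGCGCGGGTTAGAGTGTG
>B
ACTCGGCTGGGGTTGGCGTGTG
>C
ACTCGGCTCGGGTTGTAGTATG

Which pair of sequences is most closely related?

A–B: 6/22 differ, p = 0.273, d = 0.339.
A–C: 6/22 differ, p = 0.273, d = 0.339.
B–C: 4/22 differ, p = 0.182, d = 0.208.
The smallest distance is between B and C.

B and C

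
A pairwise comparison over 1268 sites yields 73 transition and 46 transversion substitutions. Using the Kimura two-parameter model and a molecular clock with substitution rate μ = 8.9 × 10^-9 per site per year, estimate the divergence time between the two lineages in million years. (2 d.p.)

5.67

P = 73/1268 ≈ 0.057571 and Q = 46/1268 ≈ 0.036278.
Under the Kimura two-parameter model, d = −½ ln(1 − 2P − Q) − ¼ ln(1 − 2Q).
1 − 2P − Q = 0.84858, giving −½ ln(0.84858) = 0.082095.
1 − 2Q = 0.927444, giving −¼ ln(0.927444) = 0.018831.
d = 0.082095 + 0.018831 = 0.100926.
Under a molecular clock d = 2μt, so t = d/(2μ) = 0.100926 / (2 × 8.9 × 10^-9) = 5.67 million years.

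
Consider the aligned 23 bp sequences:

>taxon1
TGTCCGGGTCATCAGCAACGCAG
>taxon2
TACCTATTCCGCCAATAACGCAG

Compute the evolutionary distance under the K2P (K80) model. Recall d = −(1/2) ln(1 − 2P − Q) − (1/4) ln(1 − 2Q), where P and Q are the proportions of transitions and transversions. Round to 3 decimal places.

1.066

Of 23 sites, 9 differences are transitions and 2 are transversions, so P = 9/23 ≈ 0.391304 and Q = 2/23 ≈ 0.086957.
Under the Kimura two-parameter model, d = −½ ln(1 − 2P − Q) − ¼ ln(1 − 2Q).
1 − 2P − Q = 0.130435, giving −½ ln(0.130435) = 1.018440.
1 − 2Q = 0.826086, giving −¼ ln(0.826086) = 0.047764.
d = 1.018440 + 0.047764 = 1.066204.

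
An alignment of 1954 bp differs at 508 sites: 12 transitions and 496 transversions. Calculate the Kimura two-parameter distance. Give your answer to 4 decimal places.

0.3319

P = 12/1954 ≈ 0.006141 and Q = 496/1954 ≈ 0.253838.
Under the Kimura two-parameter model, d = −½ ln(1 − 2P − Q) − ¼ ln(1 − 2Q).
1 − 2P − Q = 0.73388, giving −½ ln(0.73388) = 0.154705.
1 − 2Q = 0.492324, giving −¼ ln(0.492324) = 0.177155.
d = 0.154705 + 0.177155 = 0.331860.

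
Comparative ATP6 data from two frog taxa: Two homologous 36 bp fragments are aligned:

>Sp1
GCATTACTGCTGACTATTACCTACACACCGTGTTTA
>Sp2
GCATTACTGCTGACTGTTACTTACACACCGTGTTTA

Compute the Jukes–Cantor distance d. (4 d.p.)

The sequences differ at 2 of 36 sites (16, 21), so p = 2/36 ≈ 0.055556.
d = −(3/4) ln(1 − 4p/3) = −0.75 ln(1 − 0.074075) = −0.75 ln(0.925925)
  = −0.75 × (-0.076962) = 0.057722 substitutions/site.

0.0577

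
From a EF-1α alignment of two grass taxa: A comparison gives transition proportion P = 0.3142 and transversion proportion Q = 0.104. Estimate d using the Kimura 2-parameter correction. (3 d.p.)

Under the Kimura two-parameter model, d = −½ ln(1 − 2P − Q) − ¼ ln(1 − 2Q).
1 − 2P − Q = 0.2676, giving −½ ln(0.2676) = 0.659131.
1 − 2Q = 0.792, giving −¼ ln(0.792) = 0.058298.
d = 0.659131 + 0.058298 = 0.717429.

0.717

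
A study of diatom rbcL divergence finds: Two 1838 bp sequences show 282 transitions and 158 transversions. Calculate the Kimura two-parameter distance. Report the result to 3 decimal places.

0.297

P = 282/1838 ≈ 0.153428 and Q = 158/1838 ≈ 0.085963.
Under the Kimura two-parameter model, d = −½ ln(1 − 2P − Q) − ¼ ln(1 − 2Q).
1 − 2P − Q = 0.607181, giving −½ ln(0.607181) = 0.249464.
1 − 2Q = 0.828074, giving −¼ ln(0.828074) = 0.047163.
d = 0.249464 + 0.047163 = 0.296627.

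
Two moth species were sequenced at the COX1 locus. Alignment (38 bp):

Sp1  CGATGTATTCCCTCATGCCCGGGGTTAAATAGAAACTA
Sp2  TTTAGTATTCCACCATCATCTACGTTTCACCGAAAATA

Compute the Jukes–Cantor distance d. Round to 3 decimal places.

0.681

The sequences differ at 17 of 38 sites, so p = 17/38 ≈ 0.447368.
d = −(3/4) ln(1 − 4p/3) = −0.75 ln(1 − 0.596491) = −0.75 ln(0.403509)
  = −0.75 × (-0.907556) = 0.680667 substitutions/site.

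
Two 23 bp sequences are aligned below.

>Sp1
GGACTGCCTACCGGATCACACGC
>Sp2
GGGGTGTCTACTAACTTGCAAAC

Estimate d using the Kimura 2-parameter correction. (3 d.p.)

0.950

Of 23 sites, 8 differences are transitions and 3 are transversions, so P = 8/23 ≈ 0.347826 and Q = 3/23 ≈ 0.130435.
Under the Kimura two-parameter model, d = −½ ln(1 − 2P − Q) − ¼ ln(1 − 2Q).
1 − 2P − Q = 0.173913, giving −½ ln(0.173913) = 0.874600.
1 − 2Q = 0.73913, giving −¼ ln(0.73913) = 0.075570.
d = 0.874600 + 0.075570 = 0.950170.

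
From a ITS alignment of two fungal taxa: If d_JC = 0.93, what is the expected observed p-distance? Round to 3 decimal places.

p = (3/4)(1 − e^(−4d/3)) = 0.75 × (1 − e^(-1.24)) = 0.75 × (1 − 0.289384) = 0.532962.

0.533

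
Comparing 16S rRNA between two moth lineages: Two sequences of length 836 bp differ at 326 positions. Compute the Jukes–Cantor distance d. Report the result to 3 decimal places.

0.550

p = 326/836 ≈ 0.389952.
d = −(3/4) ln(1 − 4p/3) = −0.75 ln(1 − 0.519936) = −0.75 ln(0.480064)
  = −0.75 × (-0.733836) = 0.550377 substitutions/site.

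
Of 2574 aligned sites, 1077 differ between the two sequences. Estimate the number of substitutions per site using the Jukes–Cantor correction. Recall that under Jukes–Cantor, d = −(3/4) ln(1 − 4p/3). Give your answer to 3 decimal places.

0.612

p = 1077/2574 ≈ 0.418415.
d = −(3/4) ln(1 − 4p/3) = −0.75 ln(1 − 0.557887) = −0.75 ln(0.442113)
  = −0.75 × (-0.816190) = 0.612143 substitutions/site.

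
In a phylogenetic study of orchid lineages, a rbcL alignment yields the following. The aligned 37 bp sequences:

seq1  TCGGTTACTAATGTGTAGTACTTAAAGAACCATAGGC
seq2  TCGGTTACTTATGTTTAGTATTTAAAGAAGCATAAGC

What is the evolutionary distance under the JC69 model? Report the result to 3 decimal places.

0.149

The sequences differ at 5 of 37 sites (10, 15, 21, 30, 35), so p = 5/37 ≈ 0.135135.
d = −(3/4) ln(1 − 4p/3) = −0.75 ln(1 − 0.18018) = −0.75 ln(0.81982)
  = −0.75 × (-0.198670) = 0.149003 substitutions/site.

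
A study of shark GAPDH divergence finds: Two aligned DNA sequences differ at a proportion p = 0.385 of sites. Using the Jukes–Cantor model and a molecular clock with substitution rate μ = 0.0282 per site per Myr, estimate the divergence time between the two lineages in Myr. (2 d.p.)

d = −(3/4) ln(1 − 4p/3) = −0.75 ln(1 − 0.513333) = −0.75 ln(0.486667)
  = −0.75 × (-0.720175) = 0.540131 substitutions/site.
Under a molecular clock d = 2μt, so t = d/(2μ) = 0.540131 / (2 × 0.0282) = 9.58 Myr.

9.58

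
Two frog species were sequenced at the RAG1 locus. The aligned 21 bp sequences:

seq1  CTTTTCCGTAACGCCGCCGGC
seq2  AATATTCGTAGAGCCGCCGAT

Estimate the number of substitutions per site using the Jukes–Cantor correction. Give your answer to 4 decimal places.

The sequences differ at 8 of 21 sites (1, 2, 4, 6, 11, 12, 20, 21), so p = 8/21 ≈ 0.380952.
d = −(3/4) ln(1 − 4p/3) = −0.75 ln(1 − 0.507936) = −0.75 ln(0.492064)
  = −0.75 × (-0.709146) = 0.531860 substitutions/site.

0.5319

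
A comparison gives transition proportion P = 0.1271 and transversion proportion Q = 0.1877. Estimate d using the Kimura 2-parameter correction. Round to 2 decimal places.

Under the Kimura two-parameter model, d = −½ ln(1 − 2P − Q) − ¼ ln(1 − 2Q).
1 − 2P − Q = 0.5581, giving −½ ln(0.5581) = 0.291609.
1 − 2Q = 0.6246, giving −¼ ln(0.6246) = 0.117661.
d = 0.291609 + 0.117661 = 0.409270.

0.41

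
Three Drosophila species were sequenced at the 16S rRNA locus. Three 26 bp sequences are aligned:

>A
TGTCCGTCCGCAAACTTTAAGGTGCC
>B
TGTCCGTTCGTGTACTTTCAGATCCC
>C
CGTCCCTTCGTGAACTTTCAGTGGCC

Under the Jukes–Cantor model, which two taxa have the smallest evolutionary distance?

B and C

A–B: 7/26 differ, p = 0.269, d = 0.334.
A–C: 8/26 differ, p = 0.308, d = 0.396.
B–C: 6/26 differ, p = 0.231, d = 0.276.
The smallest distance is between B and C.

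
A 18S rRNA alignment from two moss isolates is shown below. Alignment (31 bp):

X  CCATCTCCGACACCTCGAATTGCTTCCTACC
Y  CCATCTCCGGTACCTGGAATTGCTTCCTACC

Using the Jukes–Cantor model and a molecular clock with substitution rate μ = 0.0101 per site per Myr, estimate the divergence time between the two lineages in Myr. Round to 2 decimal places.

The sequences differ at 3 of 31 sites (10, 11, 16), so p = 3/31 ≈ 0.096774.
d = −(3/4) ln(1 − 4p/3) = −0.75 ln(1 − 0.129032) = −0.75 ln(0.870968)
  = −0.75 × (-0.138150) = 0.103613 substitutions/site.
Under a molecular clock d = 2μt, so t = d/(2μ) = 0.103613 / (2 × 0.0101) = 5.13 Myr.

5.13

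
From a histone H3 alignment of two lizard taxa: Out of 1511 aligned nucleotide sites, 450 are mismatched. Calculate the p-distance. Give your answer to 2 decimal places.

p = 450/1511 = 0.297816… ≈ 0.30 (to 2 d.p.).

0.30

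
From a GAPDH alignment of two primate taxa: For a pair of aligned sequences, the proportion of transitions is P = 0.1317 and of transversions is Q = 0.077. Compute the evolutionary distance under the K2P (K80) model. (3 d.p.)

0.250

Under the Kimura two-parameter model, d = −½ ln(1 − 2P − Q) − ¼ ln(1 − 2Q).
1 − 2P − Q = 0.6596, giving −½ ln(0.6596) = 0.208061.
1 − 2Q = 0.846, giving −¼ ln(0.846) = 0.041809.
d = 0.208061 + 0.041809 = 0.249870.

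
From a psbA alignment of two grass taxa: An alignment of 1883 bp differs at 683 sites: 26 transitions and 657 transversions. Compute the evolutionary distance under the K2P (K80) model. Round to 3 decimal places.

0.535

P = 26/1883 ≈ 0.013808 and Q = 657/1883 ≈ 0.348911.
Under the Kimura two-parameter model, d = −½ ln(1 − 2P − Q) − ¼ ln(1 − 2Q).
1 − 2P − Q = 0.623473, giving −½ ln(0.623473) = 0.236225.
1 − 2Q = 0.302178, giving −¼ ln(0.302178) = 0.299185.
d = 0.236225 + 0.299185 = 0.535410.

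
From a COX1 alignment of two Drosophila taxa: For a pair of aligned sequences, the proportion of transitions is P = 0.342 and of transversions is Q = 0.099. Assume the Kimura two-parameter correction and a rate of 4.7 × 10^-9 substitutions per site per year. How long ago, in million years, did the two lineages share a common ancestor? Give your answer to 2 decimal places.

Under the Kimura two-parameter model, d = −½ ln(1 − 2P − Q) − ¼ ln(1 − 2Q).
1 − 2P − Q = 0.217, giving −½ ln(0.217) = 0.763929.
1 − 2Q = 0.802, giving −¼ ln(0.802) = 0.055162.
d = 0.763929 + 0.055162 = 0.819091.
Under a molecular clock d = 2μt, so t = d/(2μ) = 0.819091 / (2 × 4.7 × 10^-9) = 87.14 million years.

87.14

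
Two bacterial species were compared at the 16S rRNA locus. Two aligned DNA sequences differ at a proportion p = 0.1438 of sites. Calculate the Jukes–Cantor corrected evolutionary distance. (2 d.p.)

0.16

d = −(3/4) ln(1 − 4p/3) = −0.75 ln(1 − 0.191733) = −0.75 ln(0.808267)
  = −0.75 × (-0.212863) = 0.159647 substitutions/site.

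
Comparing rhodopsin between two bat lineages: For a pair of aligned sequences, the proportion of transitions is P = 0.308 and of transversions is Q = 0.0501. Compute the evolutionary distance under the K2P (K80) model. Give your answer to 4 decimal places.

0.5749

Under the Kimura two-parameter model, d = −½ ln(1 − 2P − Q) − ¼ ln(1 − 2Q).
1 − 2P − Q = 0.3339, giving −½ ln(0.3339) = 0.548457.
1 − 2Q = 0.8998, giving −¼ ln(0.8998) = 0.026396.
d = 0.548457 + 0.026396 = 0.574853.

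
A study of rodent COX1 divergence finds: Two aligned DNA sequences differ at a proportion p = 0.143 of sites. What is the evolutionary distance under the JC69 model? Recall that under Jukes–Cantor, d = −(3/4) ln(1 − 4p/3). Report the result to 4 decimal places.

0.1587

d = −(3/4) ln(1 − 4p/3) = −0.75 ln(1 − 0.190667) = −0.75 ln(0.809333)
  = −0.75 × (-0.211545) = 0.158659 substitutions/site.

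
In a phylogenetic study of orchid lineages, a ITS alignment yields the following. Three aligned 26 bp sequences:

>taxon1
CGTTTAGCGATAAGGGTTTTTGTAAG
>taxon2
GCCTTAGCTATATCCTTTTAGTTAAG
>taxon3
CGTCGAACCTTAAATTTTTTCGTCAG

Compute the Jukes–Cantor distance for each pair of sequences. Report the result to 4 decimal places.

d(taxon1,taxon2) = 0.6228, d(taxon1,taxon3) = 0.5393, d(taxon2,taxon3) = 1.0998

taxon1–taxon2: 11/26 sites differ → p ≈ 0.423077, d = −0.75 ln(1 − 0.564103) = 0.622762 ≈ 0.6228.
taxon1–taxon3: 10/26 sites differ → p ≈ 0.384615, d = −0.75 ln(1 − 0.51282) = 0.539341 ≈ 0.5393.
taxon2–taxon3: 15/26 sites differ → p ≈ 0.576923, d = −0.75 ln(1 − 0.769231) = 1.099754 ≈ 1.0998.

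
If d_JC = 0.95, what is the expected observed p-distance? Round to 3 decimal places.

0.539

p = (3/4)(1 − e^(−4d/3)) = 0.75 × (1 − e^(-1.266667)) = 0.75 × (1 − 0.281769) = 0.538673.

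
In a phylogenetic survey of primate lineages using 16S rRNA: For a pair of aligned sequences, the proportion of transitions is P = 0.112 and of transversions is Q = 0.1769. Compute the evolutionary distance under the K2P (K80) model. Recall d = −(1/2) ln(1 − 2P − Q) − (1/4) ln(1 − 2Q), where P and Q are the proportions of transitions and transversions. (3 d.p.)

0.365

Under the Kimura two-parameter model, d = −½ ln(1 − 2P − Q) − ¼ ln(1 − 2Q).
1 − 2P − Q = 0.5991, giving −½ ln(0.5991) = 0.256163.
1 − 2Q = 0.6462, giving −¼ ln(0.6462) = 0.109162.
d = 0.256163 + 0.109162 = 0.365325.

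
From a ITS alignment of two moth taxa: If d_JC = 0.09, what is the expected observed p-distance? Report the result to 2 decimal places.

p = (3/4)(1 − e^(−4d/3)) = 0.75 × (1 − e^(-0.12)) = 0.75 × (1 − 0.886920) = 0.084810.

0.08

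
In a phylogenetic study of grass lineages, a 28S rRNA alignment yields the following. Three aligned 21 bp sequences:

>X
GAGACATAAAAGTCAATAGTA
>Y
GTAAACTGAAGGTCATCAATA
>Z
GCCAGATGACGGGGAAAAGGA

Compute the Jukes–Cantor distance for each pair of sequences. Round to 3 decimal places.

d(X,Y) = 0.635, d(X,Z) = 0.756, d(Y,Z) = 0.899

X–Y: 9/21 sites differ → p ≈ 0.428571, d = −0.75 ln(1 − 0.571428) = 0.635472 ≈ 0.635.
X–Z: 10/21 sites differ → p ≈ 0.47619, d = −0.75 ln(1 − 0.63492) = 0.755729 ≈ 0.756.
Y–Z: 11/21 sites differ → p ≈ 0.52381, d = −0.75 ln(1 − 0.698413) = 0.899023 ≈ 0.899.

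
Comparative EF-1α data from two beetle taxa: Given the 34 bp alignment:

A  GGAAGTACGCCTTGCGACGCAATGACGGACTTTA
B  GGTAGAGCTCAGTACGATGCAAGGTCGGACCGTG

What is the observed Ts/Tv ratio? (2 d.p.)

Transitions are A↔G and C↔T; transversions are all other mismatches.
Transitions: 5. Transversions: 8.
R = 5/8 = 0.625 ≈ 0.63 (to 2 d.p.).

0.63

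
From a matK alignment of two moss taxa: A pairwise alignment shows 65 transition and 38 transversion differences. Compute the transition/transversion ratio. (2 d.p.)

R = 65/38 = 1.710526… ≈ 1.71 (to 2 d.p.).

1.71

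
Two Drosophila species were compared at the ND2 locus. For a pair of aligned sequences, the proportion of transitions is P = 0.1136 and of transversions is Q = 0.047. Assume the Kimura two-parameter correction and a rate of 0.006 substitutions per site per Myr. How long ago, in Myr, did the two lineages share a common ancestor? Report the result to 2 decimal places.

15.41

Under the Kimura two-parameter model, d = −½ ln(1 − 2P − Q) − ¼ ln(1 − 2Q).
1 − 2P − Q = 0.7258, giving −½ ln(0.7258) = 0.160240.
1 − 2Q = 0.906, giving −¼ ln(0.906) = 0.024679.
d = 0.160240 + 0.024679 = 0.184919.
Under a molecular clock d = 2μt, so t = d/(2μ) = 0.184919 / (2 × 0.006) = 15.41 Myr.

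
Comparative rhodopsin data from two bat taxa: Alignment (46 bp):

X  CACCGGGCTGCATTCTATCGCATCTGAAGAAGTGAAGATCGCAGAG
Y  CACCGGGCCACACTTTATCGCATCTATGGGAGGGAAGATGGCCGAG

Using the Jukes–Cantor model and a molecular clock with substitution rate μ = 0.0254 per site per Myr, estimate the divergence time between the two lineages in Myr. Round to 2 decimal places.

5.67

The sequences differ at 11 of 46 sites, so p = 11/46 ≈ 0.23913.
d = −(3/4) ln(1 − 4p/3) = −0.75 ln(1 − 0.31884) = −0.75 ln(0.68116)
  = −0.75 × (-0.383958) = 0.287969 substitutions/site.
Under a molecular clock d = 2μt, so t = d/(2μ) = 0.287969 / (2 × 0.0254) = 5.67 Myr.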